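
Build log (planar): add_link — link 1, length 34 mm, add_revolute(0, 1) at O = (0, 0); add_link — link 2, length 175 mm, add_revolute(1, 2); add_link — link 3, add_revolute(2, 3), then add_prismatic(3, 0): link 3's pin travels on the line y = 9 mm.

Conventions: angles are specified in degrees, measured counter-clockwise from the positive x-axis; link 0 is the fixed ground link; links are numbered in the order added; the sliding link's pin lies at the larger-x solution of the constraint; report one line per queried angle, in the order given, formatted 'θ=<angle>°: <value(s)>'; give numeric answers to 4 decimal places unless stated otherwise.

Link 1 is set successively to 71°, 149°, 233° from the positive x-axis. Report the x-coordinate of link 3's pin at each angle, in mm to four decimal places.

geometry: r = 34 mm, L = 175 mm, e = 9 mm
θ=71°: crank pin P = (r cos θ, r sin θ) = (11.069317, 32.147632)
θ=71°: h = r sin θ − e = 32.147632 − 9 = 23.147632
θ=71°: x = r cos θ + √(L² − h²) = 11.069317 + 173.462351 = 184.531668
θ=149°: crank pin P = (r cos θ, r sin θ) = (-29.143688, 17.511295)
θ=149°: h = r sin θ − e = 17.511295 − 9 = 8.511295
θ=149°: x = r cos θ + √(L² − h²) = -29.143688 + 174.792900 = 145.649212
θ=233°: crank pin P = (r cos θ, r sin θ) = (-20.461711, -27.153607)
θ=233°: h = r sin θ − e = -27.153607 − 9 = -36.153607
θ=233°: x = r cos θ + √(L² − h²) = -20.461711 + 171.224755 = 150.763044

θ=71°: 184.5317
θ=149°: 145.6492
θ=233°: 150.7630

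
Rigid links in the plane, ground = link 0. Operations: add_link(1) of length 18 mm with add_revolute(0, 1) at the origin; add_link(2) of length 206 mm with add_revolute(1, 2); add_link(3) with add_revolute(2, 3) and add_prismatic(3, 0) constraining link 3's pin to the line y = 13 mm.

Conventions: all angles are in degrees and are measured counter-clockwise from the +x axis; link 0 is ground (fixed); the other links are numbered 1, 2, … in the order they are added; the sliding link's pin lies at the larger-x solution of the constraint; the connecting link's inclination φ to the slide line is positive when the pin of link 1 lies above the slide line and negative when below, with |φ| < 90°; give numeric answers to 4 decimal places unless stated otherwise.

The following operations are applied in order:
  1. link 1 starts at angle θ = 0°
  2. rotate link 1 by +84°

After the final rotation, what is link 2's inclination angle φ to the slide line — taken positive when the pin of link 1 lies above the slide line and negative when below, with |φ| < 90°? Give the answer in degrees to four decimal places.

geometry: r = 18 mm, L = 206 mm, e = 13 mm; θ starts at 0°
rotate link 1 by +84°: θ ← 0° +84° = 84°
h = r sin θ − e = 17.901394 − 13 = 4.901394
sin φ = h / L = 4.901394 / 206 = 0.02379318
φ = arcsin(0.02379318) = 1.363377°

1.3634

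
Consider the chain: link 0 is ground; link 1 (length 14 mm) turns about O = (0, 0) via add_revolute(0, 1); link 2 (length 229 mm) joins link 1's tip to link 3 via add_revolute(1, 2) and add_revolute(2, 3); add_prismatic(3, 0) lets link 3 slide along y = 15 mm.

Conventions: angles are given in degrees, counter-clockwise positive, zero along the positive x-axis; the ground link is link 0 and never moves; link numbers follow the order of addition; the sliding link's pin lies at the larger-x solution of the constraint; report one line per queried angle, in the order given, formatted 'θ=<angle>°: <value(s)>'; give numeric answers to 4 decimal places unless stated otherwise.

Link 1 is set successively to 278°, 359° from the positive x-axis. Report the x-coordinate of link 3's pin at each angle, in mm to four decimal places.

geometry: r = 14 mm, L = 229 mm, e = 15 mm
θ=278°: crank pin P = (r cos θ, r sin θ) = (1.948423, -13.863753)
θ=278°: h = r sin θ − e = -13.863753 − 15 = -28.863753
θ=278°: x = r cos θ + √(L² − h²) = 1.948423 + 227.173686 = 229.122110
θ=359°: crank pin P = (r cos θ, r sin θ) = (13.997868, -0.244334)
θ=359°: h = r sin θ − e = -0.244334 − 15 = -15.244334
θ=359°: x = r cos θ + √(L² − h²) = 13.997868 + 228.492036 = 242.489903

θ=278°: 229.1221
θ=359°: 242.4899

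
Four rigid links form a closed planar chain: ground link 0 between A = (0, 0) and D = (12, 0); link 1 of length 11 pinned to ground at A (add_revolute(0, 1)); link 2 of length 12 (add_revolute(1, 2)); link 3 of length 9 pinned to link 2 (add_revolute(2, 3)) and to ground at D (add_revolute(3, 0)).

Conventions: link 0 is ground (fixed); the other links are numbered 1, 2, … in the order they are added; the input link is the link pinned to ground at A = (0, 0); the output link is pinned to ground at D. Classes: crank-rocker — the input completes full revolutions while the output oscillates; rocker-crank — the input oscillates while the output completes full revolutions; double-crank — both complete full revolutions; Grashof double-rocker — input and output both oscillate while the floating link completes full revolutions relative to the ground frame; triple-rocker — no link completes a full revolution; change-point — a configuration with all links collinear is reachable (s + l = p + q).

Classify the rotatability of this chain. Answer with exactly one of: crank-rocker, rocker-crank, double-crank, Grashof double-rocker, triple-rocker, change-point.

lengths: ground=12, input=11, coupler=12, output=9
sorted: s=9 (shortest), l=12 (longest), p+q=23
s + l = 21 vs p + q = 23
s + l < p + q (Grashof) with shortest = output link → rocker-crank

rocker-crank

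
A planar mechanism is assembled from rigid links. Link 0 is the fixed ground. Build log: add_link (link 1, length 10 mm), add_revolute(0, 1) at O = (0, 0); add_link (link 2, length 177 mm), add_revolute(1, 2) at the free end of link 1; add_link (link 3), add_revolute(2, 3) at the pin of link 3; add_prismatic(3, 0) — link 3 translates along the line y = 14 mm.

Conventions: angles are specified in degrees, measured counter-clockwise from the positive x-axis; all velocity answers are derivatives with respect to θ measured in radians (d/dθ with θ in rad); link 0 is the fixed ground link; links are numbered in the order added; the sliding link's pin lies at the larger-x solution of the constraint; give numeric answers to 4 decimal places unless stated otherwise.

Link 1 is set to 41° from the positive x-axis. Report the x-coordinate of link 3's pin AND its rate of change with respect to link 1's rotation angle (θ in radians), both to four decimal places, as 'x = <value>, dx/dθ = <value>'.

geometry: r = 10 mm, L = 177 mm, e = 14 mm
crank pin P = (r cos θ, r sin θ) = (7.547096, 6.560590)
h = r sin θ − e = 6.560590 − 14 = -7.439410
x = r cos θ + √(L² − h²) = 7.547096 + 176.843590 = 184.390685
dx/dθ = −r sin θ − h·r cos θ/√(L² − h²) (θ in radians; h = -7.439410) = -6.243101

x = 184.3907, dx/dθ = -6.2431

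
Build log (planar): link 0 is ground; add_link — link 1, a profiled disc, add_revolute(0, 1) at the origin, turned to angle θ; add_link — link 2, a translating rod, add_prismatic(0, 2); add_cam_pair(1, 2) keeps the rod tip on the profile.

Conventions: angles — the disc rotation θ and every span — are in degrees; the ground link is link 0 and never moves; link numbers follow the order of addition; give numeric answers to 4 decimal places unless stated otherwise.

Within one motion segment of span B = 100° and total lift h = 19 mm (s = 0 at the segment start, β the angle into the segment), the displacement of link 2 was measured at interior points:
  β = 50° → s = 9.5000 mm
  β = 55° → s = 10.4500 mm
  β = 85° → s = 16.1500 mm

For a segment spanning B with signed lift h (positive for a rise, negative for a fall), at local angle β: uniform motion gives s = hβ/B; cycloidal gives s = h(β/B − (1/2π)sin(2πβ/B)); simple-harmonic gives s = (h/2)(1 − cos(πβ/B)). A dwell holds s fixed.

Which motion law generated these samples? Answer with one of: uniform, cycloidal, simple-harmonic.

candidates at β/B = r: uniform s = h·r (linear in β); cycloidal s = h·(r − sin(2πr)/(2π)); simple-harmonic s = (h/2)(1 − cos(πr))
β=50°: printed 9.5000 | uniform 9.5000, cycloidal 9.5000, simple-harmonic 9.5000
β=55°: printed 10.4500 | uniform 10.4500, cycloidal 11.3845, simple-harmonic 10.9861
β=85°: printed 16.1500 | uniform 16.1500, cycloidal 18.5964, simple-harmonic 17.9646
only one law matches every sample → uniform

uniform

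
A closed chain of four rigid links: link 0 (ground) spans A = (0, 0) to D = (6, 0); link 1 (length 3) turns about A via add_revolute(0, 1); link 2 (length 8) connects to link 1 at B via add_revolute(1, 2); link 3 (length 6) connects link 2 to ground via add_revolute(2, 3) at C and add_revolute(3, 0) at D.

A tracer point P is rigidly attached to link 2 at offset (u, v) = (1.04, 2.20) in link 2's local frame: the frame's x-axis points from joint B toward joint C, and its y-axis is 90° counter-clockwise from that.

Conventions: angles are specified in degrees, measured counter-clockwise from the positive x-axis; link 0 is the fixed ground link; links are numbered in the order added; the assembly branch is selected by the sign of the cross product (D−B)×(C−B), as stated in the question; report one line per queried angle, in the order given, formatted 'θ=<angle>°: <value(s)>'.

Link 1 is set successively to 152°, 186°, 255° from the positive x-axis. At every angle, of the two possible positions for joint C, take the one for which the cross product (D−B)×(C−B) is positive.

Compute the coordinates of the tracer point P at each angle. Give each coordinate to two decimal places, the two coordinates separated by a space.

A=(0,0), D=(6.00,0)
θ=152°: B = A + 3.00·(cos152°, sin152°) = (-2.6488, 1.4084)
θ=152°: |BD| = 8.7628
θ=152°: circle(B,8.00) ∩ circle(D,6.00): a=5.9791, h=5.3152
θ=152°:   candidates: C₊=(4.1068,5.6935) cross=46.576; C₋=(2.3982,-4.7986) cross=-46.576
θ=152°:   branch + wants cross > 0 → take C=(4.1068,5.6935) (cross=46.576)
θ=152°: ex = (C−B)/|BC| = (0.8445,0.5356); ey = (-0.5356,0.8445)
θ=152°: P = B + 1.04·ex + 2.20·ey = (-2.9490,3.8233)
θ=186°: B = A + 3.00·(cos186°, sin186°) = (-2.9836, -0.3136)
θ=186°: |BD| = 8.9890
θ=186°: circle(B,8.00) ∩ circle(D,6.00): a=6.0520, h=5.2320
θ=186°:   candidates: C₊=(2.8822,5.1263) cross=47.030; C₋=(3.2472,-5.3313) cross=-47.030
θ=186°:   branch + wants cross > 0 → take C=(2.8822,5.1263) (cross=47.030)
θ=186°: ex = (C−B)/|BC| = (0.7332,0.6800); ey = (-0.6800,0.7332)
θ=186°: P = B + 1.04·ex + 2.20·ey = (-3.7170,2.0067)
θ=255°: B = A + 3.00·(cos255°, sin255°) = (-0.7765, -2.8978)
θ=255°: |BD| = 7.3700
θ=255°: circle(B,8.00) ∩ circle(D,6.00): a=5.5846, h=5.7282
θ=255°:   candidates: C₊=(2.1061,4.5648) cross=42.217; C₋=(6.6106,-5.9689) cross=-42.217
θ=255°:   branch + wants cross > 0 → take C=(2.1061,4.5648) (cross=42.217)
θ=255°: ex = (C−B)/|BC| = (0.3603,0.9328); ey = (-0.9328,0.3603)
θ=255°: P = B + 1.04·ex + 2.20·ey = (-2.4539,-1.1349)

θ=152°: -2.95 3.82
θ=186°: -3.72 2.01
θ=255°: -2.45 -1.13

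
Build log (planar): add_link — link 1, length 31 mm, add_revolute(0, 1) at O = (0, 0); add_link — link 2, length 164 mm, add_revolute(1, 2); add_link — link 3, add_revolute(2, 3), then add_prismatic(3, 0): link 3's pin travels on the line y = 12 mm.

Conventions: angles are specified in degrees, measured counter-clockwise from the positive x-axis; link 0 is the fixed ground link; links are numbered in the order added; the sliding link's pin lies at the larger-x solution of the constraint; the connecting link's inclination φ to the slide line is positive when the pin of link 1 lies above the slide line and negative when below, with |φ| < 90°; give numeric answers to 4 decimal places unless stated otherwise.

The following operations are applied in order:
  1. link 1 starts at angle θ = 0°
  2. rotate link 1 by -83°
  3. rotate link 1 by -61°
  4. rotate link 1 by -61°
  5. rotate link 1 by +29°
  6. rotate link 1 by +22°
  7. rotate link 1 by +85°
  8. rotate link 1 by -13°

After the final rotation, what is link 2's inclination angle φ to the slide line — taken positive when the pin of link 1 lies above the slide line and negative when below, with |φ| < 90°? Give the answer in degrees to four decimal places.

geometry: r = 31 mm, L = 164 mm, e = 12 mm; θ starts at 0°
rotate link 1 by -83°: θ ← 0° -83° = -83°
rotate link 1 by -61°: θ ← -83° -61° = -144°
rotate link 1 by -61°: θ ← -144° -61° = -205°
rotate link 1 by +29°: θ ← -205° +29° = -176°
rotate link 1 by +22°: θ ← -176° +22° = -154°
rotate link 1 by +85°: θ ← -154° +85° = -69°
rotate link 1 by -13°: θ ← -69° -13° = -82°
h = r sin θ − e = -30.698310 − 12 = -42.698310
sin φ = h / L = -42.698310 / 164 = -0.26035555
φ = arcsin(-0.26035555) = -15.091160°

-15.0912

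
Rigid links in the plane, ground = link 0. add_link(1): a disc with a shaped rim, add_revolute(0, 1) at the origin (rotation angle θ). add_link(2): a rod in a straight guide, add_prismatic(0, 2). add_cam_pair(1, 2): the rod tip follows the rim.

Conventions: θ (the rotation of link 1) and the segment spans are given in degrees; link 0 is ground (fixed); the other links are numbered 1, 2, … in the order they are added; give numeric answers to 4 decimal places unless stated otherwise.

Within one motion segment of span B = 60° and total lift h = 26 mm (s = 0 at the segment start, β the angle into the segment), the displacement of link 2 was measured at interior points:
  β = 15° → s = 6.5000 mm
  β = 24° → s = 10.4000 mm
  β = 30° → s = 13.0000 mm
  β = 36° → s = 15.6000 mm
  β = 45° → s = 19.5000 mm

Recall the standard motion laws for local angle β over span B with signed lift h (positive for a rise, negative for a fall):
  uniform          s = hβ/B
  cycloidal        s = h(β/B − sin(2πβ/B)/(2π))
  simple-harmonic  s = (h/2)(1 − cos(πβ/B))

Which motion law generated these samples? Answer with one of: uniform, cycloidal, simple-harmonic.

candidates at β/B = r: uniform s = h·r (linear in β); cycloidal s = h·(r − sin(2πr)/(2π)); simple-harmonic s = (h/2)(1 − cos(πr))
β=15°: printed 6.5000 | uniform 6.5000, cycloidal 2.3620, simple-harmonic 3.8076
β=24°: printed 10.4000 | uniform 10.4000, cycloidal 7.9677, simple-harmonic 8.9828
β=30°: printed 13.0000 | uniform 13.0000, cycloidal 13.0000, simple-harmonic 13.0000
β=36°: printed 15.6000 | uniform 15.6000, cycloidal 18.0323, simple-harmonic 17.0172
β=45°: printed 19.5000 | uniform 19.5000, cycloidal 23.6380, simple-harmonic 22.1924
only one law matches every sample → uniform

uniform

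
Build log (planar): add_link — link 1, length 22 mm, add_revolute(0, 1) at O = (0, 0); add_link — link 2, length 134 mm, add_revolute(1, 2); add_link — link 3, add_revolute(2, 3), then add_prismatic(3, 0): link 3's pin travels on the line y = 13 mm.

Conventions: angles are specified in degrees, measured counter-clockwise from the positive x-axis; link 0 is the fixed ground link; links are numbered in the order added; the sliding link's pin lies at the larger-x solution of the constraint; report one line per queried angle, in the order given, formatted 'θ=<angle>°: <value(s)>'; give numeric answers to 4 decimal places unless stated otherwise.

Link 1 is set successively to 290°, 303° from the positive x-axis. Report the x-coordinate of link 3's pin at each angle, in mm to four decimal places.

geometry: r = 22 mm, L = 134 mm, e = 13 mm
θ=290°: crank pin P = (r cos θ, r sin θ) = (7.524443, -20.673238)
θ=290°: h = r sin θ − e = -20.673238 − 13 = -33.673238
θ=290°: x = r cos θ + √(L² − h²) = 7.524443 + 129.700089 = 137.224532
θ=303°: crank pin P = (r cos θ, r sin θ) = (11.982059, -18.450752)
θ=303°: h = r sin θ − e = -18.450752 − 13 = -31.450752
θ=303°: x = r cos θ + √(L² − h²) = 11.982059 + 130.256862 = 142.238921

θ=290°: 137.2245
θ=303°: 142.2389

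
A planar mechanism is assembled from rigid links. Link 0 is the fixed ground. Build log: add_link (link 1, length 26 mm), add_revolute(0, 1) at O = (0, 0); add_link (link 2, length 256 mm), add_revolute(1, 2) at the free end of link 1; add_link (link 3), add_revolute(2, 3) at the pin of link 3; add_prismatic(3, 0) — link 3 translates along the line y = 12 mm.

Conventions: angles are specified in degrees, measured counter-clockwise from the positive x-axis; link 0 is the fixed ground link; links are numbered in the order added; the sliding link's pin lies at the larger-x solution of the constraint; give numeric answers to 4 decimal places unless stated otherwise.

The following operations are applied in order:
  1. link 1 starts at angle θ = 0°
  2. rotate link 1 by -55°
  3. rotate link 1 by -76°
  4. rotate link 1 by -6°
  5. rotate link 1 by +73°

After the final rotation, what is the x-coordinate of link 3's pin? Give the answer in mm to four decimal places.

geometry: r = 26 mm, L = 256 mm, e = 12 mm; θ starts at 0°
rotate link 1 by -55°: θ ← 0° -55° = -55°
rotate link 1 by -76°: θ ← -55° -76° = -131°
rotate link 1 by -6°: θ ← -131° -6° = -137°
rotate link 1 by +73°: θ ← -137° +73° = -64°
crank pin P = (r cos θ, r sin θ) = (11.397650, -23.368645)
h = r sin θ − e = -23.368645 − 12 = -35.368645
x = r cos θ + √(L² − h²) = 11.397650 + 253.544984 = 264.942634

264.9426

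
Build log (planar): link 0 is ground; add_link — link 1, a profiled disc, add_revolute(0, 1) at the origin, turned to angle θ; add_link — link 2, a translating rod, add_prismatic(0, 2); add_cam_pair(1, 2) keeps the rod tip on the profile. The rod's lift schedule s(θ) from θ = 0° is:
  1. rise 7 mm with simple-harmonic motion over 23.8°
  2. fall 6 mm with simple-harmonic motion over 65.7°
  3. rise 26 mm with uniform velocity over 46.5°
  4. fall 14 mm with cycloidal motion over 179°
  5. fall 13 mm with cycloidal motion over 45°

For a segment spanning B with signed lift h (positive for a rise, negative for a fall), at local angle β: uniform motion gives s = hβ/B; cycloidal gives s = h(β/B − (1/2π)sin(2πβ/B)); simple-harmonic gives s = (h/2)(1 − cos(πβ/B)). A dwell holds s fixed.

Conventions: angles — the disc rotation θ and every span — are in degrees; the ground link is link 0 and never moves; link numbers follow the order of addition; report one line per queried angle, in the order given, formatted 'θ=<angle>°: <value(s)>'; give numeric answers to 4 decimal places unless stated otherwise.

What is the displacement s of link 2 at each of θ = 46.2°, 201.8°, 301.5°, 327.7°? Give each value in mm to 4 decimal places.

seg 1 [0°–23.8°] simple-harmonic, h=7: full span → s += 7 → s = 7.0000
seg 2 [23.8°–89.5°] simple-harmonic, h=-6: θ=46.2° here. β=22.4, B=65.7. -6/2·(1 − cos(π·0.3409)) = -1.5625 → s = 5.4375
seg 2 [23.8°–89.5°] simple-harmonic, h=-6: full span → s += -6 → s = 1.0000
seg 3 [89.5°–136°] uniform, h=26: full span → s += 26 → s = 27.0000
seg 4 [136°–315°] cycloidal, h=-14: θ=201.8° here. β=65.8, B=179. -14·(0.3676 − sin(2π·0.3676)/(2π)) = -3.4993 → s = 23.5007
seg 4 [136°–315°] cycloidal, h=-14: θ=301.5° here. β=165.5, B=179. -14·(0.9246 − sin(2π·0.9246)/(2π)) = -13.9609 → s = 13.0391
seg 4 [136°–315°] cycloidal, h=-14: full span → s += -14 → s = 13.0000
seg 5 [315°–360°] cycloidal, h=-13: θ=327.7° here. β=12.7, B=45. -13·(0.2822 − sin(2π·0.2822)/(2π)) = -1.6421 → s = 11.3579

θ=46.2°: 5.4375
θ=201.8°: 23.5007
θ=301.5°: 13.0391
θ=327.7°: 11.3579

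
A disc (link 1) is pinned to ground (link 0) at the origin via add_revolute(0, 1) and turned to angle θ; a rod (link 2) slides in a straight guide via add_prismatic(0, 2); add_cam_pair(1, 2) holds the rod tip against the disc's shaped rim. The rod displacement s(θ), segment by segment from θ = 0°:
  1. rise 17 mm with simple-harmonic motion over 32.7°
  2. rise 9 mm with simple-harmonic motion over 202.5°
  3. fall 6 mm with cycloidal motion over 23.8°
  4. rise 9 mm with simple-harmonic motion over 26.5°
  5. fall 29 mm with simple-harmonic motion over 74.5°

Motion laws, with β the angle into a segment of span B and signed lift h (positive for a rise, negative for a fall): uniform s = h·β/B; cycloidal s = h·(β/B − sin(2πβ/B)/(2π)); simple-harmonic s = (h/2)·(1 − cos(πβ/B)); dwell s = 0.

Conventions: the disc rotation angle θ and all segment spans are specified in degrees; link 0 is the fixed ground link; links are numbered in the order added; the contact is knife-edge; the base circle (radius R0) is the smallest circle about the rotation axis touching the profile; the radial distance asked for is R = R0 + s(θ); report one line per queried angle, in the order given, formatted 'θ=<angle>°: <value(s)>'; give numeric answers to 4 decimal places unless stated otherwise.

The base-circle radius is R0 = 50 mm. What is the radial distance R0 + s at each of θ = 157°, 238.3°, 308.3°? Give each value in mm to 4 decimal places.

segment 1 (0° to 32.7°, simple-harmonic, h = 17) is passed completely: s = 0.0000 + (17) = 17.0000
θ = 157° falls in segment 2 (32.7° to 235.2°, simple-harmonic, h = 9): β = 157 − 32.7 = 124.3°, B = 202.5°; Δs = 9/2·(1 − cos(π·0.6138)) = 6.0751; s = 17.0000 + 6.0751 = 23.0751
segment 2 (32.7° to 235.2°, simple-harmonic, h = 9) is passed completely: s = 17.0000 + (9) = 26.0000
θ = 238.3° falls in segment 3 (235.2° to 259°, cycloidal, h = -6): β = 238.3 − 235.2 = 3.1°, B = 23.8°; Δs = -6·(0.1303 − sin(2π·0.1303)/(2π)) = -0.0844; s = 26.0000 − 0.0844 = 25.9156
segment 3 (235.2° to 259°, cycloidal, h = -6) is passed completely: s = 26.0000 + (-6) = 20.0000
segment 4 (259° to 285.5°, simple-harmonic, h = 9) is passed completely: s = 20.0000 + (9) = 29.0000
θ = 308.3° falls in segment 5 (285.5° to 360°, simple-harmonic, h = -29): β = 308.3 − 285.5 = 22.8°, B = 74.5°; Δs = -29/2·(1 − cos(π·0.3060)) = -6.2012; s = 29.0000 − 6.2012 = 22.7988
θ=157°: R = R0 + s = 50 + 23.0751 = 73.0751
θ=238.3°: R = R0 + s = 50 + 25.9156 = 75.9156
θ=308.3°: R = R0 + s = 50 + 22.7988 = 72.7988

θ=157°: 73.0751
θ=238.3°: 75.9156
θ=308.3°: 72.7988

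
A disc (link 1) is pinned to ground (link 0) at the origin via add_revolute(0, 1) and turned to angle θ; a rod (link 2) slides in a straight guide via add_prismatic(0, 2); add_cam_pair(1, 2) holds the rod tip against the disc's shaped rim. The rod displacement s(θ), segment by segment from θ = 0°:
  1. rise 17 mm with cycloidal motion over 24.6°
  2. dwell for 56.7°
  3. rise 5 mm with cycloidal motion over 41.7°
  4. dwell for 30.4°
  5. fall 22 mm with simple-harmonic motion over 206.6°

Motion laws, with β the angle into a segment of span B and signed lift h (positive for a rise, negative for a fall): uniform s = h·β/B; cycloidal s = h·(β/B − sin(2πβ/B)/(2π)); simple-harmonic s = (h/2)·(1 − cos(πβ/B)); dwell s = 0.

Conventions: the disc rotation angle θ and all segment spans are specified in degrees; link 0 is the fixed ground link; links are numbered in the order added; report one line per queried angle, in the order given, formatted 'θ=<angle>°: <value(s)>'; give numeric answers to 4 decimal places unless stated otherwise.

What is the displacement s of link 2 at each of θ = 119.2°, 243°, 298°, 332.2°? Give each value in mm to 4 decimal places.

segment 1 (0° to 24.6°, cycloidal, h = 17) is passed completely: s = 0.0000 + (17) = 17.0000
segment 2 (24.6° to 81.3°, dwell): s unchanged at 17.0000
θ = 119.2° falls in segment 3 (81.3° to 123°, cycloidal, h = 5): β = 119.2 − 81.3 = 37.9°, B = 41.7°; Δs = 5·(0.9089 − sin(2π·0.9089)/(2π)) = 4.9755; s = 17.0000 + 4.9755 = 21.9755
segment 3 (81.3° to 123°, cycloidal, h = 5) is passed completely: s = 17.0000 + (5) = 22.0000
segment 4 (123° to 153.4°, dwell): s unchanged at 22.0000
θ = 243° falls in segment 5 (153.4° to 360°, simple-harmonic, h = -22): β = 243 − 153.4 = 89.6°, B = 206.6°; Δs = -22/2·(1 − cos(π·0.4337)) = -8.7250; s = 22.0000 − 8.7250 = 13.2750
θ = 298° falls in segment 5 (153.4° to 360°, simple-harmonic, h = -22): β = 298 − 153.4 = 144.6°, B = 206.6°; Δs = -22/2·(1 − cos(π·0.6999)) = -17.4629; s = 22.0000 − 17.4629 = 4.5371
θ = 332.2° falls in segment 5 (153.4° to 360°, simple-harmonic, h = -22): β = 332.2 − 153.4 = 178.8°, B = 206.6°; Δs = -22/2·(1 − cos(π·0.8654)) = -21.0317; s = 22.0000 − 21.0317 = 0.9683

θ=119.2°: 21.9755
θ=243°: 13.2750
θ=298°: 4.5371
θ=332.2°: 0.9683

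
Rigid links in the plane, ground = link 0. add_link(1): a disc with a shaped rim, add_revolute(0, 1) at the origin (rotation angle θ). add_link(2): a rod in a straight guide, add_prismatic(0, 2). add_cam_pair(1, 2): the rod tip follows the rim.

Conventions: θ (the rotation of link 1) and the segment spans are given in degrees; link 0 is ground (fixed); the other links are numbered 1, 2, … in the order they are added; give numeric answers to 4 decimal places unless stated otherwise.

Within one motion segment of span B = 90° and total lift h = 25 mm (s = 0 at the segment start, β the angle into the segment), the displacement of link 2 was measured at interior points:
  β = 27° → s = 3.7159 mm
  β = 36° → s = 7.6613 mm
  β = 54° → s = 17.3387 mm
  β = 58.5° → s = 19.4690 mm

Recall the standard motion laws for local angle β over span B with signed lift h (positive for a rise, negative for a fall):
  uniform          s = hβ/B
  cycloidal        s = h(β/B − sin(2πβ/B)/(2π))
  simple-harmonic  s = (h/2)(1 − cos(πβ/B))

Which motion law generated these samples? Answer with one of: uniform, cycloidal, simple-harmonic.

candidates at β/B = r: uniform s = h·r (linear in β); cycloidal s = h·(r − sin(2πr)/(2π)); simple-harmonic s = (h/2)(1 − cos(πr))
β=27°: printed 3.7159 | uniform 7.5000, cycloidal 3.7159, simple-harmonic 5.1527
β=36°: printed 7.6613 | uniform 10.0000, cycloidal 7.6613, simple-harmonic 8.6373
β=54°: printed 17.3387 | uniform 15.0000, cycloidal 17.3387, simple-harmonic 16.3627
β=58.5°: printed 19.4690 | uniform 16.2500, cycloidal 19.4690, simple-harmonic 18.1749
only one law matches every sample → cycloidal

cycloidal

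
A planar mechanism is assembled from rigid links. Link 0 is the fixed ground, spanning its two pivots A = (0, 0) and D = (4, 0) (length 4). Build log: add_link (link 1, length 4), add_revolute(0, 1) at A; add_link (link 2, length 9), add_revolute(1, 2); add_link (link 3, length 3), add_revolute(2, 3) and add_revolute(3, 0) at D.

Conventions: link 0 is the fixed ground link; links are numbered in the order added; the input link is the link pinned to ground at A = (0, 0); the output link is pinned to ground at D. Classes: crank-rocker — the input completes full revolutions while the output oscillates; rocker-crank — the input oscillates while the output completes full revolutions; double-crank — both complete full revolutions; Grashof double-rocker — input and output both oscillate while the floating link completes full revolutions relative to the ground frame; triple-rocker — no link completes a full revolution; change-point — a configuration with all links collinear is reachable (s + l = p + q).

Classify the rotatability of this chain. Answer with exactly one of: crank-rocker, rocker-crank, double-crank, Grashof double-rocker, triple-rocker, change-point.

lengths: ground=4, input=4, coupler=9, output=3
sorted: s=3 (shortest), l=9 (longest), p+q=8
s + l = 12 vs p + q = 8
s + l > p + q → non-Grashof → no link fully rotates → triple-rocker

triple-rocker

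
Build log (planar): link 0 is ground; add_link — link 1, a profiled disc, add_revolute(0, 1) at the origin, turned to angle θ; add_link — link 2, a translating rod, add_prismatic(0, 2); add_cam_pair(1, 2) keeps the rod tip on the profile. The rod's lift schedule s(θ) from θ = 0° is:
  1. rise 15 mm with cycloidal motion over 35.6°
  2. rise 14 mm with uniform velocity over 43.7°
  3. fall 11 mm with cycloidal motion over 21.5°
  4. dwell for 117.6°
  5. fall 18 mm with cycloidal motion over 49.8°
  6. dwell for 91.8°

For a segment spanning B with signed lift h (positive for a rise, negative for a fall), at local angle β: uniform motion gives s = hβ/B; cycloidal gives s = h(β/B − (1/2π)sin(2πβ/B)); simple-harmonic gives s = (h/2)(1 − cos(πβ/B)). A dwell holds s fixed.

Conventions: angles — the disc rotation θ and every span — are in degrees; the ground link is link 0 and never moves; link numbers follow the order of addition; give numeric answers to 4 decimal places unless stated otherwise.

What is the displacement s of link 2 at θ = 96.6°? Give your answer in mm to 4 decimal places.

seg 1 [0°–35.6°] cycloidal, h=15: full span → s += 15 → s = 15.0000
seg 2 [35.6°–79.3°] uniform, h=14: full span → s += 14 → s = 29.0000
seg 3 [79.3°–100.8°] cycloidal, h=-11: θ=96.6° here. β=17.3, B=21.5. -11·(0.8047 − sin(2π·0.8047)/(2π)) = -10.4997 → s = 18.5003

18.5003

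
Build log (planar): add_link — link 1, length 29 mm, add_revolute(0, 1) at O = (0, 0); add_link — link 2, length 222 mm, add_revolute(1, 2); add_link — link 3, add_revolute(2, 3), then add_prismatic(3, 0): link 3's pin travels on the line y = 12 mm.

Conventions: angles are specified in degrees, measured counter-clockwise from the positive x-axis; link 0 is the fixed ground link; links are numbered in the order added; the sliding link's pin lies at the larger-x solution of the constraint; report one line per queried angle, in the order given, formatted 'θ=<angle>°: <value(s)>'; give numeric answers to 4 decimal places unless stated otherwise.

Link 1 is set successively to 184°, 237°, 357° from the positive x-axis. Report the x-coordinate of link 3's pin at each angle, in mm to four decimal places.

geometry: r = 29 mm, L = 222 mm, e = 12 mm
θ=184°: crank pin P = (r cos θ, r sin θ) = (-28.929357, -2.022938)
θ=184°: h = r sin θ − e = -2.022938 − 12 = -14.022938
θ=184°: x = r cos θ + √(L² − h²) = -28.929357 + 221.556668 = 192.627311
θ=237°: crank pin P = (r cos θ, r sin θ) = (-15.794532, -24.321446)
θ=237°: h = r sin θ − e = -24.321446 − 12 = -36.321446
θ=237°: x = r cos θ + √(L² − h²) = -15.794532 + 219.008567 = 203.214035
θ=357°: crank pin P = (r cos θ, r sin θ) = (28.960257, -1.517743)
θ=357°: h = r sin θ − e = -1.517743 − 12 = -13.517743
θ=357°: x = r cos θ + √(L² − h²) = 28.960257 + 221.588065 = 250.548322

θ=184°: 192.6273
θ=237°: 203.2140
θ=357°: 250.5483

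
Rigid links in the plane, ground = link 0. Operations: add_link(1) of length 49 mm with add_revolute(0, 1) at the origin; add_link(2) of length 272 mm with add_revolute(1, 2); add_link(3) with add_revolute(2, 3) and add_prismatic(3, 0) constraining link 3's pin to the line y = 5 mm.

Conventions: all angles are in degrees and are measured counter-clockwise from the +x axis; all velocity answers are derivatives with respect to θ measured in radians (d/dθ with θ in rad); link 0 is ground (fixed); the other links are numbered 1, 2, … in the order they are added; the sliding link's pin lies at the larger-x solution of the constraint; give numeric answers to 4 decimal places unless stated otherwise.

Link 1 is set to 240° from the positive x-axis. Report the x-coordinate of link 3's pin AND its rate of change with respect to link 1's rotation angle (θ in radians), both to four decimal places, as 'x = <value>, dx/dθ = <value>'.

geometry: r = 49 mm, L = 272 mm, e = 5 mm
crank pin P = (r cos θ, r sin θ) = (-24.500000, -42.435245)
h = r sin θ − e = -42.435245 − 5 = -47.435245
x = r cos θ + √(L² − h²) = -24.500000 + 267.831846 = 243.331846
dx/dθ = −r sin θ − h·r cos θ/√(L² − h²) (θ in radians; h = -47.435245) = 38.096091

x = 243.3318, dx/dθ = 38.0961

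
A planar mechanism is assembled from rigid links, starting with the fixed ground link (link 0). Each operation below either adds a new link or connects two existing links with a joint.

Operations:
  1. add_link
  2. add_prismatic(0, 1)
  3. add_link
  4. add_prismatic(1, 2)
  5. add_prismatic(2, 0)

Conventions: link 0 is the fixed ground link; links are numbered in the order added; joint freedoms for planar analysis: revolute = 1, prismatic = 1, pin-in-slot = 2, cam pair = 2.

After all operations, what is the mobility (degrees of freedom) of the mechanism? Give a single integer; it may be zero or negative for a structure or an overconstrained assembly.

link 0 = ground. State L|J1|J2 = 1|0|0
+link1  2|0|0
P(0,1) f=1→J1  2|1|0
+link2  3|1|0
P(1,2) f=1→J1  3|2|0
P(2,0) f=1→J1  3|3|0
M = 3(3−1)−2·3−0 = 6−6−0 = 0

M = 0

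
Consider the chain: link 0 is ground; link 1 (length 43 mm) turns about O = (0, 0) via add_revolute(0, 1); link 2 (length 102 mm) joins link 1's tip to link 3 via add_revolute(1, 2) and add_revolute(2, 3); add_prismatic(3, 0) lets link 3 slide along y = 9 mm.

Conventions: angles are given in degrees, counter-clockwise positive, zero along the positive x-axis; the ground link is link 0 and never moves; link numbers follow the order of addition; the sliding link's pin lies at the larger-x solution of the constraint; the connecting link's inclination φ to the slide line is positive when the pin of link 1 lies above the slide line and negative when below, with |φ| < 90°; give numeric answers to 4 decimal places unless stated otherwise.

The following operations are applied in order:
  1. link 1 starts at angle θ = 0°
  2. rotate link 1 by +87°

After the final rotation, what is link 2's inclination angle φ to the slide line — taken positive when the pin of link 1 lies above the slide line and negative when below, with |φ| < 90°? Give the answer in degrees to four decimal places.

geometry: r = 43 mm, L = 102 mm, e = 9 mm; θ starts at 0°
rotate link 1 by +87°: θ ← 0° +87° = 87°
h = r sin θ − e = 42.941070 − 9 = 33.941070
sin φ = h / L = 33.941070 / 102 = 0.33275559
φ = arcsin(0.33275559) = 19.436114°

19.4361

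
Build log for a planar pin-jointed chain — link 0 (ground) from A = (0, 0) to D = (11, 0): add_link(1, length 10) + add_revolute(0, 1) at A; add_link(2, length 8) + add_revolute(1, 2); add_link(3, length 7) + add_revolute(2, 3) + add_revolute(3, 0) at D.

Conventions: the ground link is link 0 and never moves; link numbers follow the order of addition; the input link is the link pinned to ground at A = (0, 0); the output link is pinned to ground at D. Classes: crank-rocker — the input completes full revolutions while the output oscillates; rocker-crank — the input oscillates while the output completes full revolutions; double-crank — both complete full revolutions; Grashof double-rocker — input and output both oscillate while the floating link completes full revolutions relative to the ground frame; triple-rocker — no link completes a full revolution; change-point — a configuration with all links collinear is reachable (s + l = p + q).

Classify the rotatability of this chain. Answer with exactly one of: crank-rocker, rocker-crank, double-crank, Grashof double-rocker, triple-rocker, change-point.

lengths: ground=11, input=10, coupler=8, output=7
sorted: s=7 (shortest), l=11 (longest), p+q=18
s + l = 18 vs p + q = 18
s + l = p + q → change-point (collinear configuration reachable)

change-point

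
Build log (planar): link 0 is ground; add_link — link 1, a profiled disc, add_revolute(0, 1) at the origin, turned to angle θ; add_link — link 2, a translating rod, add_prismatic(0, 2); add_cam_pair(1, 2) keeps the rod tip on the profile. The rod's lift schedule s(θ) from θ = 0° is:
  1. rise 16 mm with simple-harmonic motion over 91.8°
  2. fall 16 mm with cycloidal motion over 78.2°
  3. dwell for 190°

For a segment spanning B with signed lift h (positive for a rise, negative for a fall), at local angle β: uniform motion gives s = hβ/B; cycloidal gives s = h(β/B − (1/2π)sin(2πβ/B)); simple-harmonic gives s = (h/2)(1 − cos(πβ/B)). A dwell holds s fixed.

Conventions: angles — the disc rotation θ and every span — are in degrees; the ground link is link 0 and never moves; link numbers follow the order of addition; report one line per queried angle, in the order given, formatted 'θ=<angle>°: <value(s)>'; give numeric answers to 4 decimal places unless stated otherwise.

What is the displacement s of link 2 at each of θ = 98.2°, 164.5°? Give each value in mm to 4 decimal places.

seg 1 [0°–91.8°] simple-harmonic, h=16: full span → s += 16 → s = 16.0000
seg 2 [91.8°–170°] cycloidal, h=-16: θ=98.2° here. β=6.4, B=78.2. -16·(0.0818 − sin(2π·0.0818)/(2π)) = -0.0570 → s = 15.9430
seg 2 [91.8°–170°] cycloidal, h=-16: θ=164.5° here. β=72.7, B=78.2. -16·(0.9297 − sin(2π·0.9297)/(2π)) = -15.9637 → s = 0.0363

θ=98.2°: 15.9430
θ=164.5°: 0.0363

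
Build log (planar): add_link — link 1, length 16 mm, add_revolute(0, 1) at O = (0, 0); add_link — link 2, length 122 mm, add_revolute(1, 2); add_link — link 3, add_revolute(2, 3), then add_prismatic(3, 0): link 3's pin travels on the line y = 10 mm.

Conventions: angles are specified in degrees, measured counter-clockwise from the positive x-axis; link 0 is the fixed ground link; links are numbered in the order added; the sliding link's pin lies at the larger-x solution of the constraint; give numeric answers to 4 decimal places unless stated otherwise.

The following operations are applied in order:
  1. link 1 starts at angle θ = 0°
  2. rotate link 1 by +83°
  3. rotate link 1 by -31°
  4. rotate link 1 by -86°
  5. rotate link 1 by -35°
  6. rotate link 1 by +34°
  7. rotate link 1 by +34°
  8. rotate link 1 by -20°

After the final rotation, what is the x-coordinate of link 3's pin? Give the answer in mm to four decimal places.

geometry: r = 16 mm, L = 122 mm, e = 10 mm; θ starts at 0°
rotate link 1 by +83°: θ ← 0° +83° = 83°
rotate link 1 by -31°: θ ← 83° -31° = 52°
rotate link 1 by -86°: θ ← 52° -86° = -34°
rotate link 1 by -35°: θ ← -34° -35° = -69°
rotate link 1 by +34°: θ ← -69° +34° = -35°
rotate link 1 by +34°: θ ← -35° +34° = -1°
rotate link 1 by -20°: θ ← -1° -20° = -21°
crank pin P = (r cos θ, r sin θ) = (14.937287, -5.733887)
h = r sin θ − e = -5.733887 − 10 = -15.733887
x = r cos θ + √(L² − h²) = 14.937287 + 120.981175 = 135.918462

135.9185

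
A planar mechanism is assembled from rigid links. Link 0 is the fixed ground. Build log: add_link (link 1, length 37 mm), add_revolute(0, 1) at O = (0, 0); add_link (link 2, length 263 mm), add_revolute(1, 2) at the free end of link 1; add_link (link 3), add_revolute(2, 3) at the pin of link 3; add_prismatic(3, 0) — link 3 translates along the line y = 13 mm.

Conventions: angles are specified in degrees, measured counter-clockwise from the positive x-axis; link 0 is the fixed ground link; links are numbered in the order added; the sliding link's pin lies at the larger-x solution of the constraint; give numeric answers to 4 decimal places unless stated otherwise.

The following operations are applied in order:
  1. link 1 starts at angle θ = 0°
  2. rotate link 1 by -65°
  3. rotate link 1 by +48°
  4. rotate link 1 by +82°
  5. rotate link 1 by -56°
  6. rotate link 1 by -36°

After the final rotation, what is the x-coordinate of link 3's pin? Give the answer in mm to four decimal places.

geometry: r = 37 mm, L = 263 mm, e = 13 mm; θ starts at 0°
rotate link 1 by -65°: θ ← 0° -65° = -65°
rotate link 1 by +48°: θ ← -65° +48° = -17°
rotate link 1 by +82°: θ ← -17° +82° = 65°
rotate link 1 by -56°: θ ← 65° -56° = 9°
rotate link 1 by -36°: θ ← 9° -36° = -27°
crank pin P = (r cos θ, r sin θ) = (32.967241, -16.797648)
h = r sin θ − e = -16.797648 − 13 = -29.797648
x = r cos θ + √(L² − h²) = 32.967241 + 261.306525 = 294.273767

294.2738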